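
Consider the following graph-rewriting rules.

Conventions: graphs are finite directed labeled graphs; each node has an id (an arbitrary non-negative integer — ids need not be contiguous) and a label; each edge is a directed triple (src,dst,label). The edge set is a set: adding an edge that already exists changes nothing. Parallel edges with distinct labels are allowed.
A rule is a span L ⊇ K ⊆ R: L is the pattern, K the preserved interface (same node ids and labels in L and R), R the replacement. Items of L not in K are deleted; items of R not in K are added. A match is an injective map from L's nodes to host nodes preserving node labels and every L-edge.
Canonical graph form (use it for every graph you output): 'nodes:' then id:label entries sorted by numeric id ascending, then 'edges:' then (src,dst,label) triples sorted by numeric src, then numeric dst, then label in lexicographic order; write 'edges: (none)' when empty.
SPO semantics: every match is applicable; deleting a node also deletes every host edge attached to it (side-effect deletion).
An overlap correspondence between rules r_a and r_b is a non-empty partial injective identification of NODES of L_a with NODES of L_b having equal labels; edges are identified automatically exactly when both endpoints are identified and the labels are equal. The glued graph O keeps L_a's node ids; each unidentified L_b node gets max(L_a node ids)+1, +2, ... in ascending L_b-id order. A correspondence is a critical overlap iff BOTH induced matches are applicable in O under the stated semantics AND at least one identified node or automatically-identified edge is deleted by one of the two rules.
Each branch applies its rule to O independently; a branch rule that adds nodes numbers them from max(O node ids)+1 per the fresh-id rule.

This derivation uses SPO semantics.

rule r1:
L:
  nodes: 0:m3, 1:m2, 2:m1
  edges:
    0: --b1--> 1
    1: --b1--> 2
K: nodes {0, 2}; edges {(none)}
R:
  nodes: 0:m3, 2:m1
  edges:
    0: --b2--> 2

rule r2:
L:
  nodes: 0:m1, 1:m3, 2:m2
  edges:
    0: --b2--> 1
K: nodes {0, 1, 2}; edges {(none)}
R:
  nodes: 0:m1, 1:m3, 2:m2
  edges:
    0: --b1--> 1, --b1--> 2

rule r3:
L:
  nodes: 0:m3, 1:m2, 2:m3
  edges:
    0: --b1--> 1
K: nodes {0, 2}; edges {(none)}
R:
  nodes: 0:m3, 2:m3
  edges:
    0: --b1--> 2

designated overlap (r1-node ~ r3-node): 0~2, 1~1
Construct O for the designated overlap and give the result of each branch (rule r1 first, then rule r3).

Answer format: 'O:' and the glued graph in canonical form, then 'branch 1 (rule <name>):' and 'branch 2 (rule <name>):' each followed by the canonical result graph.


O:
nodes: 0:m3, 1:m2, 2:m1, 3:m3
edges: (0,1,b1); (1,2,b1); (3,1,b1)
branch 1 (rule r1):
nodes: 0:m3, 2:m1, 3:m3
edges: (0,2,b2)
branch 2 (rule r3):
nodes: 0:m3, 2:m1, 3:m3
edges: (3,0,b1)


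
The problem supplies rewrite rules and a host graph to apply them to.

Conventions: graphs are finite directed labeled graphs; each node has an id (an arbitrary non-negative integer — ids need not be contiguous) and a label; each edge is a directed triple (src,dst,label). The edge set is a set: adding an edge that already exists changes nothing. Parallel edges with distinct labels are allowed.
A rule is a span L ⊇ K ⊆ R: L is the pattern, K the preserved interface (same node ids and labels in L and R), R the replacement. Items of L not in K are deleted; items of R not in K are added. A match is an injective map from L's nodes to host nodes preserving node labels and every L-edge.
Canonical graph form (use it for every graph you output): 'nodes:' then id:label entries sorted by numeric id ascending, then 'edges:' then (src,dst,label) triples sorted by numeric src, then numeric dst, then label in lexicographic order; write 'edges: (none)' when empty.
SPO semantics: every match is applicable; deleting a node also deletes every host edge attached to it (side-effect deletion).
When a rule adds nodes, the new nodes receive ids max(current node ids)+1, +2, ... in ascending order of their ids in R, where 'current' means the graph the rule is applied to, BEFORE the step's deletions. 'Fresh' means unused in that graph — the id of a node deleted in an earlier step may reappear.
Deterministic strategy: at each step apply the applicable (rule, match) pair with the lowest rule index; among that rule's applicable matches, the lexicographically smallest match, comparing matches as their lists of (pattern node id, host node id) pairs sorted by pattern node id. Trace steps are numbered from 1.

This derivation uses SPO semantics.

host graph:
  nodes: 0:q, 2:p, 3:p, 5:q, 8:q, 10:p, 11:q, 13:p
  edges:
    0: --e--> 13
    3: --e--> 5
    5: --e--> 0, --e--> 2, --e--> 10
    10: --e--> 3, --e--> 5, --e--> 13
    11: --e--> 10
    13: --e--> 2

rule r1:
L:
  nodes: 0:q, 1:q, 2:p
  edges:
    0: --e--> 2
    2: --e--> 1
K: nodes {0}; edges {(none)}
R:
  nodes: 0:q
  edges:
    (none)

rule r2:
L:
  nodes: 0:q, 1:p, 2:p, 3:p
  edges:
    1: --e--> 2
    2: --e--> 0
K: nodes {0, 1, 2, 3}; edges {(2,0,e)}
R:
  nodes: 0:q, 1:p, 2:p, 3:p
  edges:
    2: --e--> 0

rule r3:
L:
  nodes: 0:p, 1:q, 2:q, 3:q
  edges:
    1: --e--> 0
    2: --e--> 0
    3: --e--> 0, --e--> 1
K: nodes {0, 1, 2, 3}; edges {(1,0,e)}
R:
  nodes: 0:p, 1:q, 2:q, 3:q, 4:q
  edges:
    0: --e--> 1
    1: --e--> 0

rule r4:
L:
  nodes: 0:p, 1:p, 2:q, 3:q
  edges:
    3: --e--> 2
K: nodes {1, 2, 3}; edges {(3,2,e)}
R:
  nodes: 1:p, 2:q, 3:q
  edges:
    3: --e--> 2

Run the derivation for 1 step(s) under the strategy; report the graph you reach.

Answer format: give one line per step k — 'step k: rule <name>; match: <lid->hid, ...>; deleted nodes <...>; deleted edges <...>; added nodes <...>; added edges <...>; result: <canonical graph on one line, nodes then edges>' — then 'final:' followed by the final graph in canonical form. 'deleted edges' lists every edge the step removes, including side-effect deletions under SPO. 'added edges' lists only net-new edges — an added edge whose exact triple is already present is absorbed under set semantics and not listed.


step 1: rule r1; match: 0->11, 1->5, 2->10; deleted nodes 5, 10; deleted edges (3,5,e); (5,0,e); (5,2,e); (5,10,e); (10,3,e); (10,5,e); (10,13,e); (11,10,e); added nodes (none); added edges (none); result: nodes: 0:q, 2:p, 3:p, 8:q, 11:q, 13:p edges: (0,13,e); (13,2,e)
final:
nodes: 0:q, 2:p, 3:p, 8:q, 11:q, 13:p
edges: (0,13,e); (13,2,e)


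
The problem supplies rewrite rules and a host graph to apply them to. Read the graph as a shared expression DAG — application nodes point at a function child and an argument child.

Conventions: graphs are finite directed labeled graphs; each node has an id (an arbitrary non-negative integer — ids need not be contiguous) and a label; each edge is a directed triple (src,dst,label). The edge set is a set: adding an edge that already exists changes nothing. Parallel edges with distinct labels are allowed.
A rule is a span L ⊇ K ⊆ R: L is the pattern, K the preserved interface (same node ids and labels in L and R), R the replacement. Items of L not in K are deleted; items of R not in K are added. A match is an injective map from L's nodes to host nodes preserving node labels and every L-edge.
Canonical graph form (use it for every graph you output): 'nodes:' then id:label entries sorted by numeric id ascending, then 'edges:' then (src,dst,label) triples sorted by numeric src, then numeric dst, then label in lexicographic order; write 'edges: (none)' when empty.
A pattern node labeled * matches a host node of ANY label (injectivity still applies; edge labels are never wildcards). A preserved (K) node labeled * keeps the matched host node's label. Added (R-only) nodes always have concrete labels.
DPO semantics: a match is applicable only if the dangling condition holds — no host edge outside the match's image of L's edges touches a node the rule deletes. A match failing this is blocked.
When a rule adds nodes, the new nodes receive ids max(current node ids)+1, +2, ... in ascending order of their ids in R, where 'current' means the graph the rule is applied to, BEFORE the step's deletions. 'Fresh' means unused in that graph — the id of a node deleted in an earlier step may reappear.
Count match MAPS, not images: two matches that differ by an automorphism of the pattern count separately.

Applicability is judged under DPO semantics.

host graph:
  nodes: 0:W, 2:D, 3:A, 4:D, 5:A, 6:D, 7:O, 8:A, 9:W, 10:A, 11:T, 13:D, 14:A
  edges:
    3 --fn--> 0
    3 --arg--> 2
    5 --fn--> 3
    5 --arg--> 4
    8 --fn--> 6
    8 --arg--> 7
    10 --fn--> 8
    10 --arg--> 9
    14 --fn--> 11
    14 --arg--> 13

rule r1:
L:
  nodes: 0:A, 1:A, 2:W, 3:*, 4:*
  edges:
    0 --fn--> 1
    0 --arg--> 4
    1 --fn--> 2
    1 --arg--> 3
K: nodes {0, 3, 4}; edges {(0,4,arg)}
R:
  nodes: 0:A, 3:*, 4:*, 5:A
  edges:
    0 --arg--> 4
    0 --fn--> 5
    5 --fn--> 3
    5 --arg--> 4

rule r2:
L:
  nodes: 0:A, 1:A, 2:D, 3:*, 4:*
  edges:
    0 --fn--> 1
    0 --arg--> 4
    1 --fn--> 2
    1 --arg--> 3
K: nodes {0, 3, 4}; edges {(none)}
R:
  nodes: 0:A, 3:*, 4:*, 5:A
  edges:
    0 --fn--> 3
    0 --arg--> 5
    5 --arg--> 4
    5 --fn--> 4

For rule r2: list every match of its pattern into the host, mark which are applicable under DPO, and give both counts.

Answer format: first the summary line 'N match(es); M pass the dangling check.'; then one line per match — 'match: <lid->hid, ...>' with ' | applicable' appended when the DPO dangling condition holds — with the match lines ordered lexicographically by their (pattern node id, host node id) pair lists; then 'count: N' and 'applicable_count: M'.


1 match(es); 1 pass the dangling check.
match: 0->10, 1->8, 2->6, 3->7, 4->9 | applicable
count: 1
applicable_count: 1


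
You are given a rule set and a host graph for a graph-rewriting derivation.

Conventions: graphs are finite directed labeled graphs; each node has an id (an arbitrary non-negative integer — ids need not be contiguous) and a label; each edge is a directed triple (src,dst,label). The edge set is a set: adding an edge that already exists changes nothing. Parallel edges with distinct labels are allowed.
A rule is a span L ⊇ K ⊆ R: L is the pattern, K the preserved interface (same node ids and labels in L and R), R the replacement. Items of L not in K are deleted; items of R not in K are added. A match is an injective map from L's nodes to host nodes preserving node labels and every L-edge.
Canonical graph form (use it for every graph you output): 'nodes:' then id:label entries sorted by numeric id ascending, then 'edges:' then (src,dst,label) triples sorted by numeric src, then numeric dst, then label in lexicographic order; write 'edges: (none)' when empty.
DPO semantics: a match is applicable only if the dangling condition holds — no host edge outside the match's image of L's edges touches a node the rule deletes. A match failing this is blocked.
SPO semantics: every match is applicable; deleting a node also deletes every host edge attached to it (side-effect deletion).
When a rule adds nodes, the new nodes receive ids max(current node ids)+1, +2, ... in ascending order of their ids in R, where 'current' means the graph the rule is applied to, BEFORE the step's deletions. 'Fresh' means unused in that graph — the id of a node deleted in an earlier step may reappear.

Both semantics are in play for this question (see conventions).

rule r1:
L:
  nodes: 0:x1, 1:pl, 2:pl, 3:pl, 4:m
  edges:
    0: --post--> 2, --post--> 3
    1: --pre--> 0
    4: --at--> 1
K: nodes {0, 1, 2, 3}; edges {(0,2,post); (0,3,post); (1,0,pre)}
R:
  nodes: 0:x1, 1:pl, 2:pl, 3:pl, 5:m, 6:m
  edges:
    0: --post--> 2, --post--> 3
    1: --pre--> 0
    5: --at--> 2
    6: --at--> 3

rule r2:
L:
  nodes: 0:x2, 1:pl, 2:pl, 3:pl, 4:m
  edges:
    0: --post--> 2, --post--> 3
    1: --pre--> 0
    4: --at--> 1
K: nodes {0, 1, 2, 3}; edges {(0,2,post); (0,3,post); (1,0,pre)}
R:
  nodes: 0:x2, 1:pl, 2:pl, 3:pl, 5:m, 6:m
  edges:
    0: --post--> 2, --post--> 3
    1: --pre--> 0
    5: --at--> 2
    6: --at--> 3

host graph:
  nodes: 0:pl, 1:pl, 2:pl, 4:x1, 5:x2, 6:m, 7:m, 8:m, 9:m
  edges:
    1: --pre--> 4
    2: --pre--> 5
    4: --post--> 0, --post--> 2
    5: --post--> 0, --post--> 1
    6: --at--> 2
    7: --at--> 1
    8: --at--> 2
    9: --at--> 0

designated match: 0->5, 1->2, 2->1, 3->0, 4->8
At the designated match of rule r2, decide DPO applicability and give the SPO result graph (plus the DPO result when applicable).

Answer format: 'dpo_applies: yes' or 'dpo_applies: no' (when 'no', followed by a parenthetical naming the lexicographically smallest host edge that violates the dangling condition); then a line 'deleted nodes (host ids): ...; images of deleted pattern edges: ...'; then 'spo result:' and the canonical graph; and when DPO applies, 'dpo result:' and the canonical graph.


dpo_applies: yes
deleted nodes (host ids): 8; images of deleted pattern edges: (8,2,at)
spo result:
nodes: 0:pl, 1:pl, 2:pl, 4:x1, 5:x2, 6:m, 7:m, 9:m, 10:m, 11:m
edges: (1,4,pre); (2,5,pre); (4,0,post); (4,2,post); (5,0,post); (5,1,post); (6,2,at); (7,1,at); (9,0,at); (10,1,at); (11,0,at)
dpo result:
nodes: 0:pl, 1:pl, 2:pl, 4:x1, 5:x2, 6:m, 7:m, 9:m, 10:m, 11:m
edges: (1,4,pre); (2,5,pre); (4,0,post); (4,2,post); (5,0,post); (5,1,post); (6,2,at); (7,1,at); (9,0,at); (10,1,at); (11,0,at)


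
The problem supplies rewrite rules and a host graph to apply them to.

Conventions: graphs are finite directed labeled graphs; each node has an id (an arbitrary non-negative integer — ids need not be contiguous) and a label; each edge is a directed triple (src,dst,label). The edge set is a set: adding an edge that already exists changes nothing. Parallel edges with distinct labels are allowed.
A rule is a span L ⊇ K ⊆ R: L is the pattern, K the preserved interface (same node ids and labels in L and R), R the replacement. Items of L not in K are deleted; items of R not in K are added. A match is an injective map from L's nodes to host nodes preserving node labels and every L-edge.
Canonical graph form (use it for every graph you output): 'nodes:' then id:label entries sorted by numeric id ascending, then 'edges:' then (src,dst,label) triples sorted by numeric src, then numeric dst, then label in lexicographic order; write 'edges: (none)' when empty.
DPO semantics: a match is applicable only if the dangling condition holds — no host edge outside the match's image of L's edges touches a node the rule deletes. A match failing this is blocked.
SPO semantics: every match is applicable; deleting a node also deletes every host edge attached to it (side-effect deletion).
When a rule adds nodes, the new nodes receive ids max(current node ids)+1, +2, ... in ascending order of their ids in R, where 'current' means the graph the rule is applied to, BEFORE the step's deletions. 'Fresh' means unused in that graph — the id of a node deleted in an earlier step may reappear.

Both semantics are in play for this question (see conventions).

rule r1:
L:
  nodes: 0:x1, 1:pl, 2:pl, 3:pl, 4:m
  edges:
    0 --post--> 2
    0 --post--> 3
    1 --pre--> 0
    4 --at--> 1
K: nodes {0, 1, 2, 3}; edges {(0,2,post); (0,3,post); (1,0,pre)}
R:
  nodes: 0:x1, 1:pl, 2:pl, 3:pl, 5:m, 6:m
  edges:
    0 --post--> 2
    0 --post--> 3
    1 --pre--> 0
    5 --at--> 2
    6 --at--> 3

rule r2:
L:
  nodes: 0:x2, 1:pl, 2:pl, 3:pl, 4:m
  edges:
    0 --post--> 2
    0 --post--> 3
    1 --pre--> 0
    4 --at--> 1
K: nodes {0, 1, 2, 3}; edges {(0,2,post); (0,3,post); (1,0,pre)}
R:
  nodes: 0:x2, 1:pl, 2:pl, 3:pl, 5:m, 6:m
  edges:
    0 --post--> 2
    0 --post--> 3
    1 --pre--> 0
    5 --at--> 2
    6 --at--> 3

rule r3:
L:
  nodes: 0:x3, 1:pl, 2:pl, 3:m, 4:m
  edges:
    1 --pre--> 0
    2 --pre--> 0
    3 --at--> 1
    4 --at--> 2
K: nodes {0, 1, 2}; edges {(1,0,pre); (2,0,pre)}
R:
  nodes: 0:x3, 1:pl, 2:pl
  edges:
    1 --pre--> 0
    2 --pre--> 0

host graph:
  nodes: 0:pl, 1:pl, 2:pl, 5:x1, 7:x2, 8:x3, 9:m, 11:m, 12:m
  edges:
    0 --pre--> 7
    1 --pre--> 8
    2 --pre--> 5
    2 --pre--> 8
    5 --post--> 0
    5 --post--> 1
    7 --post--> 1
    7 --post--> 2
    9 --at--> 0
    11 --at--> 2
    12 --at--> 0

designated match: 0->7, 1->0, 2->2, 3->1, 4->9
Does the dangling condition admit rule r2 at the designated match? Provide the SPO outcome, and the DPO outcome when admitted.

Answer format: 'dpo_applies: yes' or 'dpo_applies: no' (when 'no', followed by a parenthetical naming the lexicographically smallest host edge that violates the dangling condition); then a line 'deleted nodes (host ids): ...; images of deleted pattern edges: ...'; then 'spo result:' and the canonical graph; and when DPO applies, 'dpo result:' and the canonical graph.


dpo_applies: yes
deleted nodes (host ids): 9; images of deleted pattern edges: (9,0,at)
spo result:
nodes: 0:pl, 1:pl, 2:pl, 5:x1, 7:x2, 8:x3, 11:m, 12:m, 13:m, 14:m
edges: (0,7,pre); (1,8,pre); (2,5,pre); (2,8,pre); (5,0,post); (5,1,post); (7,1,post); (7,2,post); (11,2,at); (12,0,at); (13,2,at); (14,1,at)
dpo result:
nodes: 0:pl, 1:pl, 2:pl, 5:x1, 7:x2, 8:x3, 11:m, 12:m, 13:m, 14:m
edges: (0,7,pre); (1,8,pre); (2,5,pre); (2,8,pre); (5,0,post); (5,1,post); (7,1,post); (7,2,post); (11,2,at); (12,0,at); (13,2,at); (14,1,at)


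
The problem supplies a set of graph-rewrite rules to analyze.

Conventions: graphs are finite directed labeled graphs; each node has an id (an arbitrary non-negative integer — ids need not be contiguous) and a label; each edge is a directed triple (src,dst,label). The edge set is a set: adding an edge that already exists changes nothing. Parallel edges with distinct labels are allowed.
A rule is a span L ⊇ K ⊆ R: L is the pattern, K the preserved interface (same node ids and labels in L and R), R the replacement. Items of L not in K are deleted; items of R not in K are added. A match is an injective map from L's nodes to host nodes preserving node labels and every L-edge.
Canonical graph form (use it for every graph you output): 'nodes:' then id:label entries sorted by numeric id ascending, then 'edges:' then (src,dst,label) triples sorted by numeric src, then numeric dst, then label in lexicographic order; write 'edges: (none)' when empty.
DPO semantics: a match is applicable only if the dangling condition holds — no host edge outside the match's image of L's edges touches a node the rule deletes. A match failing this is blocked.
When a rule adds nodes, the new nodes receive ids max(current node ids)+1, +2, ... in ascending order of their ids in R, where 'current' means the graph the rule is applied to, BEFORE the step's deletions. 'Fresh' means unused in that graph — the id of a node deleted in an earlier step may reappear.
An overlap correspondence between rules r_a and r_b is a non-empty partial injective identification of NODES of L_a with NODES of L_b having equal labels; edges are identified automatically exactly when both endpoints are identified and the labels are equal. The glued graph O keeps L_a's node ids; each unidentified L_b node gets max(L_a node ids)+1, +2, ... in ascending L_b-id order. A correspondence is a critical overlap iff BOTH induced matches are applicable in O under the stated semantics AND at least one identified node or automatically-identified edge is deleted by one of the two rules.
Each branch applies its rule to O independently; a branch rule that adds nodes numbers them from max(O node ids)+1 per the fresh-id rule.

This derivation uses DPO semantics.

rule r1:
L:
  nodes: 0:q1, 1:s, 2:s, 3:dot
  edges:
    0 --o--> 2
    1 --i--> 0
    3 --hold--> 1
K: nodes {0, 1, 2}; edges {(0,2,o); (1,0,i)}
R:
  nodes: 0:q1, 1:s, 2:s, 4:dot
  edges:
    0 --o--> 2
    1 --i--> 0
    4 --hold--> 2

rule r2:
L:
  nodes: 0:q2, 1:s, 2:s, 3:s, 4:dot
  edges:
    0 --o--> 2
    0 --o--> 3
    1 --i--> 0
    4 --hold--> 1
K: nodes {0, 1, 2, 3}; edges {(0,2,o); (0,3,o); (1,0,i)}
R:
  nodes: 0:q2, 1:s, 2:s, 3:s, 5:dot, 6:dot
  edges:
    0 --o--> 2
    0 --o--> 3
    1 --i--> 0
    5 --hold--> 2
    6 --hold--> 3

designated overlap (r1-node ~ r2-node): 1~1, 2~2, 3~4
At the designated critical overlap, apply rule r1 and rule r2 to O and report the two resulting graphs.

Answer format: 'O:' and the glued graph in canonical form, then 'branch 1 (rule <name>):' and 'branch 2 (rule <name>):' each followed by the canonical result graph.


O:
nodes: 0:q1, 1:s, 2:s, 3:dot, 4:q2, 5:s
edges: (0,2,o); (1,0,i); (1,4,i); (3,1,hold); (4,2,o); (4,5,o)
branch 1 (rule r1):
nodes: 0:q1, 1:s, 2:s, 4:q2, 5:s, 6:dot
edges: (0,2,o); (1,0,i); (1,4,i); (4,2,o); (4,5,o); (6,2,hold)
branch 2 (rule r2):
nodes: 0:q1, 1:s, 2:s, 4:q2, 5:s, 6:dot, 7:dot
edges: (0,2,o); (1,0,i); (1,4,i); (4,2,o); (4,5,o); (6,2,hold); (7,5,hold)


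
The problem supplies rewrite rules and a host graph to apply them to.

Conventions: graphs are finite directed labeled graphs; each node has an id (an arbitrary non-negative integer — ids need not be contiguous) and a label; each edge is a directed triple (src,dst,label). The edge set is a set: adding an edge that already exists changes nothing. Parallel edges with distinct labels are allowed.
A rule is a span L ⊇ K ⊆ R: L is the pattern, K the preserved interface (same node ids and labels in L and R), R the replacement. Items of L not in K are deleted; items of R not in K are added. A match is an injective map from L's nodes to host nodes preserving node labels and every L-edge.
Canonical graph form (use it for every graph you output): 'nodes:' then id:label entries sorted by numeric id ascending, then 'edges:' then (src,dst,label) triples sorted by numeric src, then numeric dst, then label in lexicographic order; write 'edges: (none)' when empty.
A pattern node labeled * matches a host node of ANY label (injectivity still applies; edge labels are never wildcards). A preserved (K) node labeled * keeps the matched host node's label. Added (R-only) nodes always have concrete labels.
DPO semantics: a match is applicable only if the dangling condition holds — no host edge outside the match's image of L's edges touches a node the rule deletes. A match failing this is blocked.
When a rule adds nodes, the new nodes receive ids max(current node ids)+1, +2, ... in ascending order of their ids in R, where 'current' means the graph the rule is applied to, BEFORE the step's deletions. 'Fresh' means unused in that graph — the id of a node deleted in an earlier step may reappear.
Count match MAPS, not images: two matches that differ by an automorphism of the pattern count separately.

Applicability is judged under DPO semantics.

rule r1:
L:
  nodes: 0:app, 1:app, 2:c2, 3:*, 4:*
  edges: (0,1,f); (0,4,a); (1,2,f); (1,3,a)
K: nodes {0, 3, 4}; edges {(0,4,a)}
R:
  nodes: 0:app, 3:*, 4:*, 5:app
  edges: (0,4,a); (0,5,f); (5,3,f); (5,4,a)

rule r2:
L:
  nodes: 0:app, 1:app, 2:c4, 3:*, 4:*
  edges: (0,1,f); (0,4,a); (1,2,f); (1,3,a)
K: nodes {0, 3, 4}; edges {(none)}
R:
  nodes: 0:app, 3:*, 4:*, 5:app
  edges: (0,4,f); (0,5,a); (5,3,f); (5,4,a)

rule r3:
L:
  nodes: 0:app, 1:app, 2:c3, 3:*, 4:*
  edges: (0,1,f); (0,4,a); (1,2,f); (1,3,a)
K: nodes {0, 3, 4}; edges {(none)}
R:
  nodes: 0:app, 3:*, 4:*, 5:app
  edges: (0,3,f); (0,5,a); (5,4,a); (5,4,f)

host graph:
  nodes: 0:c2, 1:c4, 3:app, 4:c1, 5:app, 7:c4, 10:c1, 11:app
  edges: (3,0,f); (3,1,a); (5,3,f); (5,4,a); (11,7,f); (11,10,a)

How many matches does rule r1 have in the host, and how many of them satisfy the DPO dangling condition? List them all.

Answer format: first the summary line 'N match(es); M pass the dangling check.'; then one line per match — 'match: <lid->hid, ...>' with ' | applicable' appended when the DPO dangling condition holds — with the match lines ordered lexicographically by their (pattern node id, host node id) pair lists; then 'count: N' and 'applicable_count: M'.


1 match(es); 1 pass the dangling check.
match: 0->5, 1->3, 2->0, 3->1, 4->4 | applicable
count: 1
applicable_count: 1


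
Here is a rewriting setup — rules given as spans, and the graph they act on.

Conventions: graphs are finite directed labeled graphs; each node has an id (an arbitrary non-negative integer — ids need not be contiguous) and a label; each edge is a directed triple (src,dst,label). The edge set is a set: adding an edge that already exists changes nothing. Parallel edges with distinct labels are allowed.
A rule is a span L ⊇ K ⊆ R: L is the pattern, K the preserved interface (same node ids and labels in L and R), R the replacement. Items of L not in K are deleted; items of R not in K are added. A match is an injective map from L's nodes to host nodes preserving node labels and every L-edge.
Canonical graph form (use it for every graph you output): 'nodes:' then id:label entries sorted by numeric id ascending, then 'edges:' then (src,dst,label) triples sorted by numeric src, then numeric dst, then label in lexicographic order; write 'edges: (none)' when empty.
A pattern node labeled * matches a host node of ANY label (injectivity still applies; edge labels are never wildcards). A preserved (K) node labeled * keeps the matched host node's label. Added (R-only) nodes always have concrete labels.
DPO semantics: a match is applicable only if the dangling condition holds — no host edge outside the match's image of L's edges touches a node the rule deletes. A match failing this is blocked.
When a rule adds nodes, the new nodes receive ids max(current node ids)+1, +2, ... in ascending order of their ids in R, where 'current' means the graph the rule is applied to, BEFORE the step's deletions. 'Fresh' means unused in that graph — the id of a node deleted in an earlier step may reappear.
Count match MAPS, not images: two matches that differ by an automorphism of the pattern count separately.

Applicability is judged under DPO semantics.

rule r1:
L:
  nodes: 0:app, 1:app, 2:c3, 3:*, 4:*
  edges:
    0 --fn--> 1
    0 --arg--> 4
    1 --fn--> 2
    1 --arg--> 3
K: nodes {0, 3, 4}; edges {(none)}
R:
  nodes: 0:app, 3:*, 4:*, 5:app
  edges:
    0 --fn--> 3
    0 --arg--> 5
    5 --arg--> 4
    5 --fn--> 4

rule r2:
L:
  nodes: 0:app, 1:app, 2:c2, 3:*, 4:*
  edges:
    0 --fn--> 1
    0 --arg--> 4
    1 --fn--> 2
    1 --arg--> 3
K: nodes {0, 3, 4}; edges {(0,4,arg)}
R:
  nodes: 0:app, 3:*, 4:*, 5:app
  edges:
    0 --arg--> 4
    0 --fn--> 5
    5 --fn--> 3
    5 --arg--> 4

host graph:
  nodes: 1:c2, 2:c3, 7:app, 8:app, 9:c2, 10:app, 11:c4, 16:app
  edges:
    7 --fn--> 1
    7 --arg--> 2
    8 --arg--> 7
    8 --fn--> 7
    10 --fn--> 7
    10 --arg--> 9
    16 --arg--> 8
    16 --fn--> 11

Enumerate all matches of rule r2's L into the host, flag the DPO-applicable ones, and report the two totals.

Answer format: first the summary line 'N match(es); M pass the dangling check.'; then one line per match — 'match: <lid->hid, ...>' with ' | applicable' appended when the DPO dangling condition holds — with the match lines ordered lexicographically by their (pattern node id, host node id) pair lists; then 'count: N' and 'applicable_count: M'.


1 match(es); 0 pass the dangling check.
match: 0->10, 1->7, 2->1, 3->2, 4->9
count: 1
applicable_count: 0


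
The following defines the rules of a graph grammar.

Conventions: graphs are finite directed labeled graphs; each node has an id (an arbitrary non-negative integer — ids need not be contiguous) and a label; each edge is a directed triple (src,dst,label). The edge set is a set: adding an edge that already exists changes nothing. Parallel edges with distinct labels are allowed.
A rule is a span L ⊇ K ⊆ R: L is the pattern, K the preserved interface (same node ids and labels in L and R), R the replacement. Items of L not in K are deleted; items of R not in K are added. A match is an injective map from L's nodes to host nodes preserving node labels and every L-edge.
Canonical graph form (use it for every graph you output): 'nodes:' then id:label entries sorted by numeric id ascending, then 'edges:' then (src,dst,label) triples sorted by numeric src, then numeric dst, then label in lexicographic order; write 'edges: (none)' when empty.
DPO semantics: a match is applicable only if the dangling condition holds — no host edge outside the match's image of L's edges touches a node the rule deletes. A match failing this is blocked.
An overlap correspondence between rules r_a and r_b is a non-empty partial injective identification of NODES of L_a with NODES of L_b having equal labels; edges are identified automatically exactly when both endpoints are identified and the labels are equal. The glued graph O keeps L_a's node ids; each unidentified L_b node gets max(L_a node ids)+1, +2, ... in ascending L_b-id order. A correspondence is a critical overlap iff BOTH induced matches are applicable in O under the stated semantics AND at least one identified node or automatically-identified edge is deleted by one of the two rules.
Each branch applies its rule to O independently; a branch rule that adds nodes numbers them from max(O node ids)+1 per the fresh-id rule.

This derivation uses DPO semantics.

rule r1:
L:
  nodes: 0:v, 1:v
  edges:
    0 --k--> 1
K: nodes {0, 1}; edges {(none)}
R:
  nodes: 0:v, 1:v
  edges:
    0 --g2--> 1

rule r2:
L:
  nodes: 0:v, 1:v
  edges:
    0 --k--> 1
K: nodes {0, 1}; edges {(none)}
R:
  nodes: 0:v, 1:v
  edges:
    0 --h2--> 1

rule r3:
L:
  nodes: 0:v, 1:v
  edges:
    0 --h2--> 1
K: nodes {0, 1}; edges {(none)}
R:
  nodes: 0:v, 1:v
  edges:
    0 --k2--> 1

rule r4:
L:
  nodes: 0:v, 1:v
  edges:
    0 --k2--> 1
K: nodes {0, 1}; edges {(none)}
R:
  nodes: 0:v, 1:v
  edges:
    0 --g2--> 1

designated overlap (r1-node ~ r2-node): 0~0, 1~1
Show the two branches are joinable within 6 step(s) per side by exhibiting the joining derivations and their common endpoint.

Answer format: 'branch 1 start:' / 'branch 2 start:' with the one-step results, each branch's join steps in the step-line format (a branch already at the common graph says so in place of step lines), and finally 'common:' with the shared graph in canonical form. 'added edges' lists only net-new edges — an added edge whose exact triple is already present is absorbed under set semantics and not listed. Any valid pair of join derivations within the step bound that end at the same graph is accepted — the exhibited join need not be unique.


branch 1 start:
nodes: 0:v, 1:v
edges: (0,1,g2)
branch 2 start:
nodes: 0:v, 1:v
edges: (0,1,h2)
branch 1: already at the common graph (0 steps)
branch 2 step 1: rule r3; match: 0->0, 1->1; deleted nodes (none); deleted edges (0,1,h2); added nodes (none); added edges (0,1,k2); result: nodes: 0:v, 1:v edges: (0,1,k2)
branch 2 step 2: rule r4; match: 0->0, 1->1; deleted nodes (none); deleted edges (0,1,k2); added nodes (none); added edges (0,1,g2); result: nodes: 0:v, 1:v edges: (0,1,g2)
common:
nodes: 0:v, 1:v
edges: (0,1,g2)


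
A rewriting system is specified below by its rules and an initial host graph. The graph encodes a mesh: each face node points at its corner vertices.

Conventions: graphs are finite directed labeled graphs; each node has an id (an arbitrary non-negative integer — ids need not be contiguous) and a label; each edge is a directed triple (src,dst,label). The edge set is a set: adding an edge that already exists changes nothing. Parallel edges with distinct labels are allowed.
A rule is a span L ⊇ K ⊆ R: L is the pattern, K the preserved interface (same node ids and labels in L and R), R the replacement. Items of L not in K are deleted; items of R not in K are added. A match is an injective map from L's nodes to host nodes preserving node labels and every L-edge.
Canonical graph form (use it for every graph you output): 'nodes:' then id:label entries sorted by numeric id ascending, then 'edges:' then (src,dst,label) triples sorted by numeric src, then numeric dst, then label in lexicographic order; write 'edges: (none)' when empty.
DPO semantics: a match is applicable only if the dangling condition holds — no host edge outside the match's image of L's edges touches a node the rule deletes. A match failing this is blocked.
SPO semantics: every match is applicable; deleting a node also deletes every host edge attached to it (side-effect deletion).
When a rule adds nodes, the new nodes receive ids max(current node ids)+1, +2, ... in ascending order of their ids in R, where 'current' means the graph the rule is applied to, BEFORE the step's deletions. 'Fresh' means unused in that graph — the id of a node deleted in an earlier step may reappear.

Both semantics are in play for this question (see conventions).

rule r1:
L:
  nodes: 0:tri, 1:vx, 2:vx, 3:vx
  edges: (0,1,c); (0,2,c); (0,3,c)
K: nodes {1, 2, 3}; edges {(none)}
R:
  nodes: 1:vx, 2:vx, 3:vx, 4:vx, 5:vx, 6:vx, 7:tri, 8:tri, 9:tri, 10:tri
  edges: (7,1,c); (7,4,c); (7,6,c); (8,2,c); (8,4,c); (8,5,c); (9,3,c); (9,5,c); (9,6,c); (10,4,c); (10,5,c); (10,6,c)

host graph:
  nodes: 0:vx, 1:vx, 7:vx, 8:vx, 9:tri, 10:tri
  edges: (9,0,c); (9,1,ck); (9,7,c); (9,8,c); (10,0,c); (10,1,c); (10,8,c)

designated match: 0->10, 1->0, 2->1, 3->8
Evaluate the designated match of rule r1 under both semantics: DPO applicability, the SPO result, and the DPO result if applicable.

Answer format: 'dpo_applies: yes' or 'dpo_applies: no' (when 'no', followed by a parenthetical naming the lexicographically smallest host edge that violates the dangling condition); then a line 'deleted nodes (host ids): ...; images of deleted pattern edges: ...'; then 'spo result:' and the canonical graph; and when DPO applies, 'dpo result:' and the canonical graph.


dpo_applies: yes
deleted nodes (host ids): 10; images of deleted pattern edges: (10,0,c); (10,1,c); (10,8,c)
spo result:
nodes: 0:vx, 1:vx, 7:vx, 8:vx, 9:tri, 11:vx, 12:vx, 13:vx, 14:tri, 15:tri, 16:tri, 17:tri
edges: (9,0,c); (9,1,ck); (9,7,c); (9,8,c); (14,0,c); (14,11,c); (14,13,c); (15,1,c); (15,11,c); (15,12,c); (16,8,c); (16,12,c); (16,13,c); (17,11,c); (17,12,c); (17,13,c)
dpo result:
nodes: 0:vx, 1:vx, 7:vx, 8:vx, 9:tri, 11:vx, 12:vx, 13:vx, 14:tri, 15:tri, 16:tri, 17:tri
edges: (9,0,c); (9,1,ck); (9,7,c); (9,8,c); (14,0,c); (14,11,c); (14,13,c); (15,1,c); (15,11,c); (15,12,c); (16,8,c); (16,12,c); (16,13,c); (17,11,c); (17,12,c); (17,13,c)


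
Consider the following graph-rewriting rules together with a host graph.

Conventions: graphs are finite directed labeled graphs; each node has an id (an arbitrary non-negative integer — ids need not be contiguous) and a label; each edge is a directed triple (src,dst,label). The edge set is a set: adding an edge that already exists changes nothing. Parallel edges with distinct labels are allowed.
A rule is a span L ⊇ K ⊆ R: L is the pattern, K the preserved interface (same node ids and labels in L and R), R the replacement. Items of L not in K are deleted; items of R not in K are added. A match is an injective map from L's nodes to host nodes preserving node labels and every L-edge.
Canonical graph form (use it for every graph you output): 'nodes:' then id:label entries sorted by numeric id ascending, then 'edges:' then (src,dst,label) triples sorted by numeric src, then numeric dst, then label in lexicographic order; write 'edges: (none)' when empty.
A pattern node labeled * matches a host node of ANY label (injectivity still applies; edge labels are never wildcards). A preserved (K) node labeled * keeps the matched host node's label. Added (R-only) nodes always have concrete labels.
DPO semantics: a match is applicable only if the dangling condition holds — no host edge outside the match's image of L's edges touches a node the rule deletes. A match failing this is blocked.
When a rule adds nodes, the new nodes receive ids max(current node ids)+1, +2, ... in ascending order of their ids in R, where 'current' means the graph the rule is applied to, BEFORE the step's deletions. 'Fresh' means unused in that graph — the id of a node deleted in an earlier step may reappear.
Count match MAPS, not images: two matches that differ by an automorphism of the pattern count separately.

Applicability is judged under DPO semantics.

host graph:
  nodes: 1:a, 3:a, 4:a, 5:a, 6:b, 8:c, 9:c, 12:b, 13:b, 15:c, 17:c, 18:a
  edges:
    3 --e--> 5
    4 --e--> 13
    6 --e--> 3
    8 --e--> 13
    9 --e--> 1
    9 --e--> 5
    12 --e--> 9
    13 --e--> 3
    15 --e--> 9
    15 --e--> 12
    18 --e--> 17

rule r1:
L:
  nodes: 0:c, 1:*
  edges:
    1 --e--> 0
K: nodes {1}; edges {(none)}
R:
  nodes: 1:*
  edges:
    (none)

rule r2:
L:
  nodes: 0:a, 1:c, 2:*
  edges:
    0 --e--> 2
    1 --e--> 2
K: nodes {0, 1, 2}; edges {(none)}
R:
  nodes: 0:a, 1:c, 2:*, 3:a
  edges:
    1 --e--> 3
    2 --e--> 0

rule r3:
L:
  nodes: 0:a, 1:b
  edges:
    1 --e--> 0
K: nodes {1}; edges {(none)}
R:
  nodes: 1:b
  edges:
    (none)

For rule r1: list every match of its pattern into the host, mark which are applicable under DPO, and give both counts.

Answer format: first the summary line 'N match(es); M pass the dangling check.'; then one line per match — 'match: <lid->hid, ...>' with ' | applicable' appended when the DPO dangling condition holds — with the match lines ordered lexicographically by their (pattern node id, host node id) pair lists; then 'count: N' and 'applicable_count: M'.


3 match(es); 1 pass the dangling check.
match: 0->9, 1->12
match: 0->9, 1->15
match: 0->17, 1->18 | applicable
count: 3
applicable_count: 1


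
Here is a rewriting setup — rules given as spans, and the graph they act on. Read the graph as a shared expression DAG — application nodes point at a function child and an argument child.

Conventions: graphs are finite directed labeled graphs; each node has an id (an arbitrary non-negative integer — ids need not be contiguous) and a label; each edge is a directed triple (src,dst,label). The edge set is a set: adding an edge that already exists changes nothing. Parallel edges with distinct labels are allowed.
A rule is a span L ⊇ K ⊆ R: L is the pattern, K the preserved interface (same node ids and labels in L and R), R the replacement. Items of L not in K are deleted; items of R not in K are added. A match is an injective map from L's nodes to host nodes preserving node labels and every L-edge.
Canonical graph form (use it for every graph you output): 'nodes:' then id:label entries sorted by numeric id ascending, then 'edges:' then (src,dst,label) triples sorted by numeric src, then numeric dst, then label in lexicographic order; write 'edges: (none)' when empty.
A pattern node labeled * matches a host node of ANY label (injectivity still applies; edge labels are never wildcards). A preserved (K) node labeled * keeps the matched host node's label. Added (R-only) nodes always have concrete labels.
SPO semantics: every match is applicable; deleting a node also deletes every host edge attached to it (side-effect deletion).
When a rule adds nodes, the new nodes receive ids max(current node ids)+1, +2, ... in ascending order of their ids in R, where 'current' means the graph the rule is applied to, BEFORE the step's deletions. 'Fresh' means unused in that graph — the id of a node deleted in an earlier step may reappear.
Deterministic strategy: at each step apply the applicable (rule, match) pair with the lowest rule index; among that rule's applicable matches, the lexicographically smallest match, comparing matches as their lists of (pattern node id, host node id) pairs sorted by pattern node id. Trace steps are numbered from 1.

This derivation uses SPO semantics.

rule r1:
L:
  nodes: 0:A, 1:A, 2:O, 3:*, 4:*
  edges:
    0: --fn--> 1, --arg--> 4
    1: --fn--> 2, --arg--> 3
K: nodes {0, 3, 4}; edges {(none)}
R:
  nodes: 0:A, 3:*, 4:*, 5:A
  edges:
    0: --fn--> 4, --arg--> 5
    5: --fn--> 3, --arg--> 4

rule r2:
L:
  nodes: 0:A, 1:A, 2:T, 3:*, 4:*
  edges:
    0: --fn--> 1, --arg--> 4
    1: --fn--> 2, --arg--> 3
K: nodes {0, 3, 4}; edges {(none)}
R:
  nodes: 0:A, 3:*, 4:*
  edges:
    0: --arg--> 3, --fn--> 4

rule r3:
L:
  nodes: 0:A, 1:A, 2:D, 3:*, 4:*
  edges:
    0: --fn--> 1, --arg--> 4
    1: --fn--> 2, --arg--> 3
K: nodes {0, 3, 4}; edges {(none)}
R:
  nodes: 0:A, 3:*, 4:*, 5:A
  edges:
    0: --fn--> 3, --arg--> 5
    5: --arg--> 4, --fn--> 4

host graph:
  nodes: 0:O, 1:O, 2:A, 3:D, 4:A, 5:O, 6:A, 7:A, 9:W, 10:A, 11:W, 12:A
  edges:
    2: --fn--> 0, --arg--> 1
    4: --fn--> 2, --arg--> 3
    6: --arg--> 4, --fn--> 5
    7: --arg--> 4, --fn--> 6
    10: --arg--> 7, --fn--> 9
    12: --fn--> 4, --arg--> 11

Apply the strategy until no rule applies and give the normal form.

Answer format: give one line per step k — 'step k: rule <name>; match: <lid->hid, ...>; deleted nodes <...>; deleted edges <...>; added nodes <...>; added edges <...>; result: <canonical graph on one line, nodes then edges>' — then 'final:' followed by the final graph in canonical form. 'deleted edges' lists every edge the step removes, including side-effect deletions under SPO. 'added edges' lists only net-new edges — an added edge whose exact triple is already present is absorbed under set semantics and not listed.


step 1: rule r1; match: 0->4, 1->2, 2->0, 3->1, 4->3; deleted nodes 0, 2; deleted edges (2,0,fn); (2,1,arg); (4,2,fn); (4,3,arg); added nodes 13; added edges (4,3,fn); (4,13,arg); (13,1,fn); (13,3,arg); result: nodes: 1:O, 3:D, 4:A, 5:O, 6:A, 7:A, 9:W, 10:A, 11:W, 12:A, 13:A edges: (4,3,fn); (4,13,arg); (6,4,arg); (6,5,fn); (7,4,arg); (7,6,fn); (10,7,arg); (10,9,fn); (12,4,fn); (12,11,arg); (13,1,fn); (13,3,arg)
step 2: rule r3; match: 0->12, 1->4, 2->3, 3->13, 4->11; deleted nodes 3, 4; deleted edges (4,3,fn); (4,13,arg); (6,4,arg); (7,4,arg); (12,4,fn); (12,11,arg); (13,3,arg); added nodes 14; added edges (12,13,fn); (12,14,arg); (14,11,arg); (14,11,fn); result: nodes: 1:O, 5:O, 6:A, 7:A, 9:W, 10:A, 11:W, 12:A, 13:A, 14:A edges: (6,5,fn); (7,6,fn); (10,7,arg); (10,9,fn); (12,13,fn); (12,14,arg); (13,1,fn); (14,11,arg); (14,11,fn)
final:
nodes: 1:O, 5:O, 6:A, 7:A, 9:W, 10:A, 11:W, 12:A, 13:A, 14:A
edges: (6,5,fn); (7,6,fn); (10,7,arg); (10,9,fn); (12,13,fn); (12,14,arg); (13,1,fn); (14,11,arg); (14,11,fn)
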